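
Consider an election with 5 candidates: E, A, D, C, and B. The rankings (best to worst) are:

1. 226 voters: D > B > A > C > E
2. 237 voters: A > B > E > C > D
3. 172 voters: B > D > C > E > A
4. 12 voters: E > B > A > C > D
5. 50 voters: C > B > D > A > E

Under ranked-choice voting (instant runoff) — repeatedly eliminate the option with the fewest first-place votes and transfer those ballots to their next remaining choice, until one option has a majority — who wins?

Round 1: E 12, A 237, D 226, C 50, B 172. Eliminate E.
Round 2: A 237, D 226, C 50, B 184. Eliminate C.
Round 3: A 237, D 226, B 234. Eliminate D.
Round 4: A 237, B 460. B has a majority.

B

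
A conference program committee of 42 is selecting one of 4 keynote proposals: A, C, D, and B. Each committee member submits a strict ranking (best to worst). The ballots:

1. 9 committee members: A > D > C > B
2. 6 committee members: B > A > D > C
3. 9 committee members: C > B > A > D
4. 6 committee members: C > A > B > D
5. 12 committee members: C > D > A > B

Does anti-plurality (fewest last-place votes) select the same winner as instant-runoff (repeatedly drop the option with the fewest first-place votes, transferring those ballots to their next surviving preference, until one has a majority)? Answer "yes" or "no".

Anti-plurality — last-place votes: A 0, C 6, D 15, B 21. Winner: A.
Instant-runoff — R1 A 9, C 27, D 0, B 6 (C winner). Winner: C.
The two methods disagree.

no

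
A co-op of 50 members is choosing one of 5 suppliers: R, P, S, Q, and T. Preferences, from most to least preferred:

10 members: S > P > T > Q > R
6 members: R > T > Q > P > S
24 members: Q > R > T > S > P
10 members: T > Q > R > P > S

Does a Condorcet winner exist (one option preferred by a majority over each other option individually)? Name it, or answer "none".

none

Checking pairwise contests:
Q beats R 44–6.
R beats P 40–10.
R beats S 40–10.
T beats Q 26–24.
R beats T 30–20.
Every option loses at least one head-to-head, so there is no Condorcet winner.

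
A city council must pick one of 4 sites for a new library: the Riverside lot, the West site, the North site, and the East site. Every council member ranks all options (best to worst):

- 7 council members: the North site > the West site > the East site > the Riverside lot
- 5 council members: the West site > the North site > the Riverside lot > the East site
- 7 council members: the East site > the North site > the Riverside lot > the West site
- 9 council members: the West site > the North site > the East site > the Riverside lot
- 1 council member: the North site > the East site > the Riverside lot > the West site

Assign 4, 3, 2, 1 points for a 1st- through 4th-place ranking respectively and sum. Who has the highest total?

the Riverside lot: 7·1 + 5·2 + 7·2 + 9·1 + 1·2 = 42
the West site: 7·3 + 5·4 + 7·1 + 9·4 + 1·1 = 85
the North site: 7·4 + 5·3 + 7·3 + 9·3 + 1·4 = 95
the East site: 7·2 + 5·1 + 7·4 + 9·2 + 1·3 = 68
the North site has the highest Borda score (95).

the North site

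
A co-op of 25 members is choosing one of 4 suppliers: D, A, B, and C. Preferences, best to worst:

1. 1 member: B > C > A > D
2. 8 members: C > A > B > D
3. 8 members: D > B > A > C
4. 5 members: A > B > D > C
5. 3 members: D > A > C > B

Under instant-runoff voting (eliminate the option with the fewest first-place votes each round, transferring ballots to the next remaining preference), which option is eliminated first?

B

Round 1: D 11, A 5, B 1, C 8. Eliminate B.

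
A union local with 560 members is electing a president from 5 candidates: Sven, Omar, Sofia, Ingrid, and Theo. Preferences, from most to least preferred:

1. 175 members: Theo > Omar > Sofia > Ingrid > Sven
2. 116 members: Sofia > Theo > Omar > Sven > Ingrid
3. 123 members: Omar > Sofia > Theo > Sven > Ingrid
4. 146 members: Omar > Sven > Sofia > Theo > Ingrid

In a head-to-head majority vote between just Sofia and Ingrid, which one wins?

Sofia

Voters preferring Sofia to Ingrid: 560; preferring Ingrid to Sofia: 0.
Sofia wins the head-to-head.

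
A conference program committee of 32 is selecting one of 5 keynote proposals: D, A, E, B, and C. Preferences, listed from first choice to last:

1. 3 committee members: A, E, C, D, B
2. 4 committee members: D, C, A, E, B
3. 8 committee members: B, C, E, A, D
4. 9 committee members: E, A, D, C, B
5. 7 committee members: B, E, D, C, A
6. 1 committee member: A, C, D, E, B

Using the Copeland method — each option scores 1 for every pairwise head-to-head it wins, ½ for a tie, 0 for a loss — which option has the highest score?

D: beats B and C; loses to A and E → score 2.
A: beats D and B; loses to E and C → score 2.
E: beats D, A, B, and C → score 4.
B: loses to D, A, E, and C → score 0.
C: beats A and B; loses to D and E → score 2.
E has the best pairwise record.

E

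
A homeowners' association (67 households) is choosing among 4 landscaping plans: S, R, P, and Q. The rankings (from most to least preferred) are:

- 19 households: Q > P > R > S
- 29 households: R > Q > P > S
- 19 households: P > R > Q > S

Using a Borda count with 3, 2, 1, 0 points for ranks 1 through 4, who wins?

S: 19·0 + 29·0 + 19·0 = 0
R: 19·1 + 29·3 + 19·2 = 144
P: 19·2 + 29·1 + 19·3 = 124
Q: 19·3 + 29·2 + 19·1 = 134
R has the highest Borda score (144).

R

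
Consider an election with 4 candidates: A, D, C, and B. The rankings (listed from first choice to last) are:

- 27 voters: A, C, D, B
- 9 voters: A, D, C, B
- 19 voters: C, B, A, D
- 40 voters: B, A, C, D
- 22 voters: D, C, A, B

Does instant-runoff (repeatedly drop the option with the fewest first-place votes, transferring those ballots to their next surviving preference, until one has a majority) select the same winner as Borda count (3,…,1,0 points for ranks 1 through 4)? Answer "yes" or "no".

Instant-runoff — R1 A 36, D 22, C 19, B 40 (C out); R2 A 36, D 22, B 59 (B winner). Winner: B.
Borda — scores: A 229, D 111, C 204, B 158. Winner: A.
The two methods disagree.

no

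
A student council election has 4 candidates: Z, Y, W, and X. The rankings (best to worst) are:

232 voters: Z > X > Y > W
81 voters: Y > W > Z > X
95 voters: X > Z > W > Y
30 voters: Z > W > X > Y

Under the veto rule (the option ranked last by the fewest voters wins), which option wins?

Last-place votes: Z 0, Y 125, W 232, X 81.
Z is ranked last by the fewest voters, so Z wins.

Z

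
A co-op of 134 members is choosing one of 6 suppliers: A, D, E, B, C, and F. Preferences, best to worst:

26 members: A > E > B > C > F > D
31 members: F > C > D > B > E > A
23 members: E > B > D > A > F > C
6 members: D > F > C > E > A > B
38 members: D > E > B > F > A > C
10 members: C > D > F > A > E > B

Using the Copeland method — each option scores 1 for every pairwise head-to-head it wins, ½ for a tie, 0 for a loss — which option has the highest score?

A: beats C; loses to D, E, B, and F → score 1.
D: beats A, E, B, and F; ties C → score 4.5.
E: beats A, B, C, and F; loses to D → score 4.
B: beats A, C, and F; loses to D and E → score 3.
C: ties D; loses to A, E, B, and F → score 0.5.
F: beats A and C; loses to D, E, and B → score 2.
D has the best pairwise record.

D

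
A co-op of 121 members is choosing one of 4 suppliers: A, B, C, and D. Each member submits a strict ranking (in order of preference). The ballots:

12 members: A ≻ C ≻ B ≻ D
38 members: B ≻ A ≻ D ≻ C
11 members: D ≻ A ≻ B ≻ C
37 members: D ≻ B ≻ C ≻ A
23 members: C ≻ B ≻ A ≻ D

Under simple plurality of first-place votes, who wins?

D

First-place votes: A 12, B 38, C 23, D 48.
D has the most first-place votes.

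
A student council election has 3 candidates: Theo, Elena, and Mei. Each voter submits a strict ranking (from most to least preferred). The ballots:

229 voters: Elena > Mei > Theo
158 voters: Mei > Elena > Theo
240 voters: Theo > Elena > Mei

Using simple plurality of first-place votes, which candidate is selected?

First-place votes: Theo 240, Elena 229, Mei 158.
Theo has the most first-place votes.

Theo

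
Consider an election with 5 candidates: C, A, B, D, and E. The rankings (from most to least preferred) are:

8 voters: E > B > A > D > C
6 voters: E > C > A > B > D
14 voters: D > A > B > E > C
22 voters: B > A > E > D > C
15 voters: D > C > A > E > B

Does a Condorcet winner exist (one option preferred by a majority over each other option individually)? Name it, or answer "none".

A vs C: 44–21 for A.
A vs B: 35–30 for A.
A vs D: 36–29 for A.
A vs E: 51–14 for A.
A beats every other option head-to-head.

A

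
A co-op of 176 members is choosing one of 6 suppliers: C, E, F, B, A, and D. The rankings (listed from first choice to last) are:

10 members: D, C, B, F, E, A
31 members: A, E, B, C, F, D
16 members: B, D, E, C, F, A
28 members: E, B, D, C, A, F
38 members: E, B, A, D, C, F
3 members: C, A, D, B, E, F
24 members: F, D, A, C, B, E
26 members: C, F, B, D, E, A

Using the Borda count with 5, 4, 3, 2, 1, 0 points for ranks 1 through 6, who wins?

B

C: 10·4 + 31·2 + 16·2 + 28·2 + 38·1 + 3·5 + 24·2 + 26·5 = 421
E: 10·1 + 31·4 + 16·3 + 28·5 + 38·5 + 3·1 + 24·0 + 26·1 = 541
F: 10·2 + 31·1 + 16·1 + 28·0 + 38·0 + 3·0 + 24·5 + 26·4 = 291
B: 10·3 + 31·3 + 16·5 + 28·4 + 38·4 + 3·2 + 24·1 + 26·3 = 575
A: 10·0 + 31·5 + 16·0 + 28·1 + 38·3 + 3·4 + 24·3 + 26·0 = 381
D: 10·5 + 31·0 + 16·4 + 28·3 + 38·2 + 3·3 + 24·4 + 26·2 = 431
B has the highest Borda score (575).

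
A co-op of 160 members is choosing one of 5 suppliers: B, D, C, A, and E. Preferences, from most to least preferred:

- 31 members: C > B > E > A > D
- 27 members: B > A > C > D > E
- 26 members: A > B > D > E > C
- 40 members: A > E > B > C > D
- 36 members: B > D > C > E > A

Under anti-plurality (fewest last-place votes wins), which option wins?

B

Last-place votes: B 0, D 71, C 26, A 36, E 27.
B is ranked last by the fewest voters, so B wins.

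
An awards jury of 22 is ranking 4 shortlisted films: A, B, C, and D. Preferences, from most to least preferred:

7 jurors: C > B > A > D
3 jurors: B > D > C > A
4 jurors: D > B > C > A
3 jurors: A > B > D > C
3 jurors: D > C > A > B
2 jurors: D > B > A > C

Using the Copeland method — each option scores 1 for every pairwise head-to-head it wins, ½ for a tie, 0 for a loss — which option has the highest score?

B

A: loses to B, C, and D → score 0.
B: beats A, C, and D → score 3.
C: beats A; loses to B and D → score 1.
D: beats A and C; loses to B → score 2.
B has the best pairwise record.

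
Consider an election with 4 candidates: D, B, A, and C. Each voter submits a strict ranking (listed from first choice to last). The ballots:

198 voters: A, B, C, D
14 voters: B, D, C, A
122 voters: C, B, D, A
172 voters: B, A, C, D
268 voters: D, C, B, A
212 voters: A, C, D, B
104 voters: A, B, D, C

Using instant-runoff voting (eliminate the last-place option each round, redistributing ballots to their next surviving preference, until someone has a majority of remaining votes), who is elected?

Round 1: D 268, B 186, A 514, C 122. Eliminate C.
Round 2: D 268, B 308, A 514. Eliminate D.
Round 3: B 576, A 514. B has a majority.

B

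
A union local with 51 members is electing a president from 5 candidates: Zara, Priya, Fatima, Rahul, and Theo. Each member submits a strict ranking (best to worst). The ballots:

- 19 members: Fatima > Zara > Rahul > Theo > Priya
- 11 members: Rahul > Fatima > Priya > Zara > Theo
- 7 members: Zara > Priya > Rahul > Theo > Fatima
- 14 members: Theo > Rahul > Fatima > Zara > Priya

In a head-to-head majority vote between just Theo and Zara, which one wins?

Voters preferring Theo to Zara: 14; preferring Zara to Theo: 37.
Zara wins the head-to-head.

Zara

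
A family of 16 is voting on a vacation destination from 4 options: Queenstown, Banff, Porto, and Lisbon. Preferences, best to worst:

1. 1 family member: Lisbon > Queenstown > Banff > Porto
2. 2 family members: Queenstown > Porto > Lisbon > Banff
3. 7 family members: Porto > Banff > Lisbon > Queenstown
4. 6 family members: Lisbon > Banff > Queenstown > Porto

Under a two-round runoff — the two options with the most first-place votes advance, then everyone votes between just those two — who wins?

Porto

Round 1 first-place votes: Queenstown 2, Banff 0, Porto 7, Lisbon 7.
Porto and Lisbon advance.
Runoff: Porto is preferred to Lisbon by 9 voters; Lisbon by 7.
Porto wins the runoff.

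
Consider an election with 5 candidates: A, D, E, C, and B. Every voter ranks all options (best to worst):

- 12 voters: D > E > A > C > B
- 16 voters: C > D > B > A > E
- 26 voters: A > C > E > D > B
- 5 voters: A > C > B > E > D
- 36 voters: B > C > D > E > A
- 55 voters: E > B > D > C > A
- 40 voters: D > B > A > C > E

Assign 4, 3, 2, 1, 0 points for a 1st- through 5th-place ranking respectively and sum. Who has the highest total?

B

A: 12·2 + 16·1 + 26·4 + 5·4 + 36·0 + 55·0 + 40·2 = 244
D: 12·4 + 16·3 + 26·1 + 5·0 + 36·2 + 55·2 + 40·4 = 464
E: 12·3 + 16·0 + 26·2 + 5·1 + 36·1 + 55·4 + 40·0 = 349
C: 12·1 + 16·4 + 26·3 + 5·3 + 36·3 + 55·1 + 40·1 = 372
B: 12·0 + 16·2 + 26·0 + 5·2 + 36·4 + 55·3 + 40·3 = 471
B has the highest Borda score (471).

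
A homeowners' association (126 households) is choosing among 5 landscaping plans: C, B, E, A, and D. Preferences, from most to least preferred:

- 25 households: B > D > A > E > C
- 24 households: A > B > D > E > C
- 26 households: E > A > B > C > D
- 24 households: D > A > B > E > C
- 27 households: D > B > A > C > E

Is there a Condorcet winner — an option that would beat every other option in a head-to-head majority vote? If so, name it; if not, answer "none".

none

Checking pairwise contests:
B beats C 126–0.
A beats B 74–52.
B beats E 100–26.
D beats A 76–50.
B beats D 75–51.
Every option loses at least one head-to-head, so there is no Condorcet winner.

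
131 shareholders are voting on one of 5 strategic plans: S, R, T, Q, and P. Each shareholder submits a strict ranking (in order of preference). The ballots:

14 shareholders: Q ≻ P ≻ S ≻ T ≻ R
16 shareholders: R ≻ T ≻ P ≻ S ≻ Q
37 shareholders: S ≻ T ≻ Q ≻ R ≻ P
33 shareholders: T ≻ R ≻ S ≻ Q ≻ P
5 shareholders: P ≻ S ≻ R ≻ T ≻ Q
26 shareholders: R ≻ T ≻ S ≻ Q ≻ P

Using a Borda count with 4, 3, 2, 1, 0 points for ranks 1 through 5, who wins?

T

S: 14·2 + 16·1 + 37·4 + 33·2 + 5·3 + 26·2 = 325
R: 14·0 + 16·4 + 37·1 + 33·3 + 5·2 + 26·4 = 314
T: 14·1 + 16·3 + 37·3 + 33·4 + 5·1 + 26·3 = 388
Q: 14·4 + 16·0 + 37·2 + 33·1 + 5·0 + 26·1 = 189
P: 14·3 + 16·2 + 37·0 + 33·0 + 5·4 + 26·0 = 94
T has the highest Borda score (388).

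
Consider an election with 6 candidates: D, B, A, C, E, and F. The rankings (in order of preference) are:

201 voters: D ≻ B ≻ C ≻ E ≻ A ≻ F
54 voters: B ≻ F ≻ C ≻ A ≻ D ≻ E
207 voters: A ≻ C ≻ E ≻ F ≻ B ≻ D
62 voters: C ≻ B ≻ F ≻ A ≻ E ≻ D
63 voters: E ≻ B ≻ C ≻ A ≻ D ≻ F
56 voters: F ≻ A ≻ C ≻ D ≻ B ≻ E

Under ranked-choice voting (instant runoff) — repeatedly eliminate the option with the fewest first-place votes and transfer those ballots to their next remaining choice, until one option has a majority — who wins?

Round 1: D 201, B 54, A 207, C 62, E 63, F 56. Eliminate B.
Round 2: D 201, A 207, C 62, E 63, F 110. Eliminate C.
Round 3: D 201, A 207, E 63, F 172. Eliminate E.
Round 4: D 201, A 270, F 172. Eliminate F.
Round 5: D 201, A 442. A has a majority.

A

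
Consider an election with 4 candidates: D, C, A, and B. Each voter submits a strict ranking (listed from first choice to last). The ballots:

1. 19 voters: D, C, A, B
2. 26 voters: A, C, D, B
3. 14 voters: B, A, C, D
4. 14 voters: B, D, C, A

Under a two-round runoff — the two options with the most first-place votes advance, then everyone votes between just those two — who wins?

Round 1 first-place votes: D 19, C 0, A 26, B 28.
B and A advance.
Runoff: B is preferred to A by 28 voters; A by 45.
A wins the runoff.

A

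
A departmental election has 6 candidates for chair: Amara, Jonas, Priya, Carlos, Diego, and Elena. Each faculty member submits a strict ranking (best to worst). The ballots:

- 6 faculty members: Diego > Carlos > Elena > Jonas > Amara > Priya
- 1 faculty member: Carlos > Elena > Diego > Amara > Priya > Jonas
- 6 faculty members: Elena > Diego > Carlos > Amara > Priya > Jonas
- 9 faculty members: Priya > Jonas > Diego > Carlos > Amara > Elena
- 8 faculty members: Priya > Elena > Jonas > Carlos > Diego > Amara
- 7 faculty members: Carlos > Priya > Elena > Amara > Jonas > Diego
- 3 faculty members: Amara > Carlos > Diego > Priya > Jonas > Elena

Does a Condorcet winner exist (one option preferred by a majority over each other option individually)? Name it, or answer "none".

Checking pairwise contests:
Jonas beats Amara 23–17.
Priya beats Jonas 34–6.
Carlos beats Priya 23–17.
Diego beats Carlos 21–19.
Jonas beats Diego 24–16.
Priya beats Elena 27–13.
Every option loses at least one head-to-head, so there is no Condorcet winner.

none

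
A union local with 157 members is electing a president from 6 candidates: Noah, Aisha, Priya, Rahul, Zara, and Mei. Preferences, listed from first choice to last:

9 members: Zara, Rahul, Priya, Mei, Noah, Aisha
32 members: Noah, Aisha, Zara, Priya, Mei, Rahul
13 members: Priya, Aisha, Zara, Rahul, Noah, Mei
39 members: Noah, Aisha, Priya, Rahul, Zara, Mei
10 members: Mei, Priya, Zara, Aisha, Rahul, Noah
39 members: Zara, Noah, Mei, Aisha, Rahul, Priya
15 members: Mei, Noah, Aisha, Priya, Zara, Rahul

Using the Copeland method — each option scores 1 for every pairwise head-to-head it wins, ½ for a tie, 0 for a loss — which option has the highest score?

Noah: beats Aisha, Priya, Rahul, Zara, and Mei → score 5.
Aisha: beats Priya, Rahul, Zara, and Mei; loses to Noah → score 4.
Priya: beats Rahul and Mei; loses to Noah, Aisha, and Zara → score 2.
Rahul: loses to Noah, Aisha, Priya, Zara, and Mei → score 0.
Zara: beats Priya, Rahul, and Mei; loses to Noah and Aisha → score 3.
Mei: beats Rahul; loses to Noah, Aisha, Priya, and Zara → score 1.
Noah has the best pairwise record.

Noah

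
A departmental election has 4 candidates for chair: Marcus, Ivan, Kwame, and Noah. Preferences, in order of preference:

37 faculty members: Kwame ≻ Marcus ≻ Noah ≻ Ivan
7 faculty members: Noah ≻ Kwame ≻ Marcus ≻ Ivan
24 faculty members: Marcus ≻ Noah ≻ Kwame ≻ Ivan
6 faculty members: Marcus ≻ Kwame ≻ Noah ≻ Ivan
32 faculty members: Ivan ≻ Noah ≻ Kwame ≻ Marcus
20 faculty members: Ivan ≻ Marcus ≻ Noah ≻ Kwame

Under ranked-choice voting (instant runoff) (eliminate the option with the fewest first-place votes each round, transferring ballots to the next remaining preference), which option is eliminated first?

Round 1: Marcus 30, Ivan 52, Kwame 37, Noah 7. Eliminate Noah.

Noah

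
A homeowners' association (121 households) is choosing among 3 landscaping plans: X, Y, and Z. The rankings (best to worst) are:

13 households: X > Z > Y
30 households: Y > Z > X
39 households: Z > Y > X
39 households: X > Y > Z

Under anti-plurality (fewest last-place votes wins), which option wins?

Last-place votes: X 69, Y 13, Z 39.
Y is ranked last by the fewest voters, so Y wins.

Y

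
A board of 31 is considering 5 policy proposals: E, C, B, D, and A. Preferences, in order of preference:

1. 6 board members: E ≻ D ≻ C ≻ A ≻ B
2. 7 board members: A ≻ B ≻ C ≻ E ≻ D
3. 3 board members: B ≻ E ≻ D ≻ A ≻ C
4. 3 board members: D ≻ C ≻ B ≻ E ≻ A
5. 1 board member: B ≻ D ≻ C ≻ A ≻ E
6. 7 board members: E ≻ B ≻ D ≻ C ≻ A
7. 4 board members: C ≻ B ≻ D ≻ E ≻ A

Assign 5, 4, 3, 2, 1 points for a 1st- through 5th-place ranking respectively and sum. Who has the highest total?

E: 6·5 + 7·2 + 3·4 + 3·2 + 1·1 + 7·5 + 4·2 = 106
C: 6·3 + 7·3 + 3·1 + 3·4 + 1·3 + 7·2 + 4·5 = 91
B: 6·1 + 7·4 + 3·5 + 3·3 + 1·5 + 7·4 + 4·4 = 107
D: 6·4 + 7·1 + 3·3 + 3·5 + 1·4 + 7·3 + 4·3 = 92
A: 6·2 + 7·5 + 3·2 + 3·1 + 1·2 + 7·1 + 4·1 = 69
B has the highest Borda score (107).

B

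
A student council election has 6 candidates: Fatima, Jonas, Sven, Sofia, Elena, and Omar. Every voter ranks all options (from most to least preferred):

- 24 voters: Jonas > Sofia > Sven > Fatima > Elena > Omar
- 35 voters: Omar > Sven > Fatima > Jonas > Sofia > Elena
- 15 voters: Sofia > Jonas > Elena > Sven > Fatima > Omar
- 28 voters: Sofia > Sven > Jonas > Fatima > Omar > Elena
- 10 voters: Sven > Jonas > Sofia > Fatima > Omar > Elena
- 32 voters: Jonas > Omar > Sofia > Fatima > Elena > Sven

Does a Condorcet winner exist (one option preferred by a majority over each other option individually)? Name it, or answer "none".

none

Checking pairwise contests:
Jonas beats Fatima 109–35.
Sven beats Jonas 73–71.
Sofia beats Sven 99–45.
Jonas beats Sofia 101–43.
Fatima beats Elena 129–15.
Fatima beats Omar 77–67.
Every option loses at least one head-to-head, so there is no Condorcet winner.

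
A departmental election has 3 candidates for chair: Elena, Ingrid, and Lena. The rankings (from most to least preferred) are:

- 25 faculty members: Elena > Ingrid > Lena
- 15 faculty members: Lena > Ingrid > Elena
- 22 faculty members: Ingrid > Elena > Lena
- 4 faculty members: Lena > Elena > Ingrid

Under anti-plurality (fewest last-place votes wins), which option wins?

Last-place votes: Elena 15, Ingrid 4, Lena 47.
Ingrid is ranked last by the fewest voters, so Ingrid wins.

Ingrid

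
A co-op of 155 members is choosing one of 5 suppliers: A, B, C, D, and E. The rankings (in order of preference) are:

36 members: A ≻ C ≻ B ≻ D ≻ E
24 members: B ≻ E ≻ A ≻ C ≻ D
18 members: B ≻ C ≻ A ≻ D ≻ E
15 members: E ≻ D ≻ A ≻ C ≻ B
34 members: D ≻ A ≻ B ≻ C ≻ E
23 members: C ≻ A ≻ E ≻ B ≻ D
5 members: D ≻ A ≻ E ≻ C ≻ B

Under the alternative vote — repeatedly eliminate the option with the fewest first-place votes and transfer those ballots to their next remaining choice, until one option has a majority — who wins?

Round 1: A 36, B 42, C 23, D 39, E 15. Eliminate E.
Round 2: A 36, B 42, C 23, D 54. Eliminate C.
Round 3: A 59, B 42, D 54. Eliminate B.
Round 4: A 101, D 54. A has a majority.

A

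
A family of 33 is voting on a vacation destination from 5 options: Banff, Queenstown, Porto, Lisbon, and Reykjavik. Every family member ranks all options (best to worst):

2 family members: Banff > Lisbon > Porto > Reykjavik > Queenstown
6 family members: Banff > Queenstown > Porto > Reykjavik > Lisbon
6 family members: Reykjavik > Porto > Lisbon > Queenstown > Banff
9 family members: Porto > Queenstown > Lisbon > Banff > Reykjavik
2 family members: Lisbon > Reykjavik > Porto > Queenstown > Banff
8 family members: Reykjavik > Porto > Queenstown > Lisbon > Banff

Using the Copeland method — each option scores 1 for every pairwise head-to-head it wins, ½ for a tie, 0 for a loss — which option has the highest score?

Banff: beats Reykjavik; loses to Queenstown, Porto, and Lisbon → score 1.
Queenstown: beats Banff and Lisbon; loses to Porto and Reykjavik → score 2.
Porto: beats Banff, Queenstown, Lisbon, and Reykjavik → score 4.
Lisbon: beats Banff; loses to Queenstown, Porto, and Reykjavik → score 1.
Reykjavik: beats Queenstown and Lisbon; loses to Banff and Porto → score 2.
Porto has the best pairwise record.

Porto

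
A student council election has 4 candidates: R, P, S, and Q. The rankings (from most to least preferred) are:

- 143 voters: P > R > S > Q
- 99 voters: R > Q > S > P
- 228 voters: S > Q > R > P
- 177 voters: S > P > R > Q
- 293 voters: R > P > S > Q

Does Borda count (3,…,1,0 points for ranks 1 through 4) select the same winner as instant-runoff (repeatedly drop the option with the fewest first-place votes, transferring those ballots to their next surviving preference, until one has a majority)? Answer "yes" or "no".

yes

Borda — scores: R 1867, P 1369, S 1750, Q 654. Winner: R.
Instant-runoff — R1 R 392, P 143, S 405, Q 0 (Q out); R2 R 392, P 143, S 405 (P out); R3 R 535, S 405 (R winner). Winner: R.
The two methods agree.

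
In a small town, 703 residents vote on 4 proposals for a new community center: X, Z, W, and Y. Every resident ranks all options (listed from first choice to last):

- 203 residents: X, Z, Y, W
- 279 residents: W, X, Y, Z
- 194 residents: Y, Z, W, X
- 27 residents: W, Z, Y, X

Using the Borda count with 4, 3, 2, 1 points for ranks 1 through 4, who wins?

X: 203·4 + 279·3 + 194·1 + 27·1 = 1870
Z: 203·3 + 279·1 + 194·3 + 27·3 = 1551
W: 203·1 + 279·4 + 194·2 + 27·4 = 1815
Y: 203·2 + 279·2 + 194·4 + 27·2 = 1794
X has the highest Borda score (1870).

X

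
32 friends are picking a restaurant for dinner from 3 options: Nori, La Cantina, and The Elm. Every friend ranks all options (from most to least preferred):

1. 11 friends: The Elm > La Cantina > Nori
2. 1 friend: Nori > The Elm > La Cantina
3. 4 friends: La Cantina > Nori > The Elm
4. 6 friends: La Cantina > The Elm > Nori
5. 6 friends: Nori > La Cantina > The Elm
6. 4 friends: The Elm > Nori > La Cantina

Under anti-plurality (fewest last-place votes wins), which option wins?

La Cantina

Last-place votes: Nori 17, La Cantina 5, The Elm 10.
La Cantina is ranked last by the fewest voters, so La Cantina wins.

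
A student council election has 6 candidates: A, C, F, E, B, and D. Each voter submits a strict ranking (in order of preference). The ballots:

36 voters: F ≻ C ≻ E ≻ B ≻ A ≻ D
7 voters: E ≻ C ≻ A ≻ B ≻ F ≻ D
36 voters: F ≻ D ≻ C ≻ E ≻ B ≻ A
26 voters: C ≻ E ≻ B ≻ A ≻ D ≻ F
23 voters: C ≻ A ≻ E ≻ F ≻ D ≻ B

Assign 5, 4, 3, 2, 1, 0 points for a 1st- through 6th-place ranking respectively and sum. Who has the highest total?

A: 36·1 + 7·3 + 36·0 + 26·2 + 23·4 = 201
C: 36·4 + 7·4 + 36·3 + 26·5 + 23·5 = 525
F: 36·5 + 7·1 + 36·5 + 26·0 + 23·2 = 413
E: 36·3 + 7·5 + 36·2 + 26·4 + 23·3 = 388
B: 36·2 + 7·2 + 36·1 + 26·3 + 23·0 = 200
D: 36·0 + 7·0 + 36·4 + 26·1 + 23·1 = 193
C has the highest Borda score (525).

C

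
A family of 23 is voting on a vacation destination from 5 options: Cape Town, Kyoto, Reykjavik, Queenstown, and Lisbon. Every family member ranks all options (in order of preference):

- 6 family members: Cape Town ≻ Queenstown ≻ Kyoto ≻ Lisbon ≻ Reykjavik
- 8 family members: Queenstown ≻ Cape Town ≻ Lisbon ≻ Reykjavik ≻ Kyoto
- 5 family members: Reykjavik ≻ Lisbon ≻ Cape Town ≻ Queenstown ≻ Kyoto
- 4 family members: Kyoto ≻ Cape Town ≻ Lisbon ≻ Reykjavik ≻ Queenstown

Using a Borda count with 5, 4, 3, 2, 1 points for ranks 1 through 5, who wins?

Cape Town

Cape Town: 6·5 + 8·4 + 5·3 + 4·4 = 93
Kyoto: 6·3 + 8·1 + 5·1 + 4·5 = 51
Reykjavik: 6·1 + 8·2 + 5·5 + 4·2 = 55
Queenstown: 6·4 + 8·5 + 5·2 + 4·1 = 78
Lisbon: 6·2 + 8·3 + 5·4 + 4·3 = 68
Cape Town has the highest Borda score (93).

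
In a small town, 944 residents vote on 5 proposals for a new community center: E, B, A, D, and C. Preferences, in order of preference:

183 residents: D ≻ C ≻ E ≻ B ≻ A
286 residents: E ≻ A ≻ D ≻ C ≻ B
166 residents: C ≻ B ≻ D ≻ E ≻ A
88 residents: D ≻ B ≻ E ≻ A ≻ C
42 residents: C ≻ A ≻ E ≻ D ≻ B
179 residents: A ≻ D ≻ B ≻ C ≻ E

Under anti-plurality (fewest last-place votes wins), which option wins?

D

Last-place votes: E 179, B 328, A 349, D 0, C 88.
D is ranked last by the fewest voters, so D wins.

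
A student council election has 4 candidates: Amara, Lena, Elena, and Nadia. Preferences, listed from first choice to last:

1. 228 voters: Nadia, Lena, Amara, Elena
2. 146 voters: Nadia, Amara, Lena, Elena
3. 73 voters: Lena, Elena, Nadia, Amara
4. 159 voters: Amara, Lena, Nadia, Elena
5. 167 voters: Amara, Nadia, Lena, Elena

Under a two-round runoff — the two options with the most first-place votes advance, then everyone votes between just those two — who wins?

Nadia

Round 1 first-place votes: Amara 326, Lena 73, Elena 0, Nadia 374.
Nadia and Amara advance.
Runoff: Nadia is preferred to Amara by 447 voters; Amara by 326.
Nadia wins the runoff.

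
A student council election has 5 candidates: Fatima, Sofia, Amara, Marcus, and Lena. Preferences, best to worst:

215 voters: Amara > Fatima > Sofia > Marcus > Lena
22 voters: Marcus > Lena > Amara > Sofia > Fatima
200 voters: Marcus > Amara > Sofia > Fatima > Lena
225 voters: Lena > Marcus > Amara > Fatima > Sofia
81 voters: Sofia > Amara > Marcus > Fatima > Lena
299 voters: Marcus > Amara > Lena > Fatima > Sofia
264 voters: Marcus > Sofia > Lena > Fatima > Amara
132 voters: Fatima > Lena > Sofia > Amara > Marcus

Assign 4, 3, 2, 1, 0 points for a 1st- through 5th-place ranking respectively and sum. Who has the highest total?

Marcus

Fatima: 215·3 + 22·0 + 200·1 + 225·1 + 81·1 + 299·1 + 264·1 + 132·4 = 2242
Sofia: 215·2 + 22·1 + 200·2 + 225·0 + 81·4 + 299·0 + 264·3 + 132·2 = 2232
Amara: 215·4 + 22·2 + 200·3 + 225·2 + 81·3 + 299·3 + 264·0 + 132·1 = 3226
Marcus: 215·1 + 22·4 + 200·4 + 225·3 + 81·2 + 299·4 + 264·4 + 132·0 = 4192
Lena: 215·0 + 22·3 + 200·0 + 225·4 + 81·0 + 299·2 + 264·2 + 132·3 = 2488
Marcus has the highest Borda score (4192).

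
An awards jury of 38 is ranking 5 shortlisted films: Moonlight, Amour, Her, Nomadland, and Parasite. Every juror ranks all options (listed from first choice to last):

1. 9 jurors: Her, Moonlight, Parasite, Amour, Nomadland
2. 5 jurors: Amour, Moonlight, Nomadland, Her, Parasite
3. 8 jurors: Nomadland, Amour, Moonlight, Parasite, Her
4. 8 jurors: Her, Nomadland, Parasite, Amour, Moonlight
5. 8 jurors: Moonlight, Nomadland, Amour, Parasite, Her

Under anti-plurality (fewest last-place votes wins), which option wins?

Amour

Last-place votes: Moonlight 8, Amour 0, Her 16, Nomadland 9, Parasite 5.
Amour is ranked last by the fewest voters, so Amour wins.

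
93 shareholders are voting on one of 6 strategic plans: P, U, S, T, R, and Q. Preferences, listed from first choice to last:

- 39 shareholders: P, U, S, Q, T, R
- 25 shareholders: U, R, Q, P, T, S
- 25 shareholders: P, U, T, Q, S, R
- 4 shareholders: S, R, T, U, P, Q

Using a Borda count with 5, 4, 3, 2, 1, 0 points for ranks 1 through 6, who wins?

U

P: 39·5 + 25·2 + 25·5 + 4·1 = 374
U: 39·4 + 25·5 + 25·4 + 4·2 = 389
S: 39·3 + 25·0 + 25·1 + 4·5 = 162
T: 39·1 + 25·1 + 25·3 + 4·3 = 151
R: 39·0 + 25·4 + 25·0 + 4·4 = 116
Q: 39·2 + 25·3 + 25·2 + 4·0 = 203
U has the highest Borda score (389).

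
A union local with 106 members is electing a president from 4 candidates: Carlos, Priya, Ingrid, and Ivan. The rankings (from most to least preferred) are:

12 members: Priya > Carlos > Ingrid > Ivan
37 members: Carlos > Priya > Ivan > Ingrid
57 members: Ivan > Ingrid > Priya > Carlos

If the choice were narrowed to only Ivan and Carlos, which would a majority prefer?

Ivan

Voters preferring Ivan to Carlos: 57; preferring Carlos to Ivan: 49.
Ivan wins the head-to-head.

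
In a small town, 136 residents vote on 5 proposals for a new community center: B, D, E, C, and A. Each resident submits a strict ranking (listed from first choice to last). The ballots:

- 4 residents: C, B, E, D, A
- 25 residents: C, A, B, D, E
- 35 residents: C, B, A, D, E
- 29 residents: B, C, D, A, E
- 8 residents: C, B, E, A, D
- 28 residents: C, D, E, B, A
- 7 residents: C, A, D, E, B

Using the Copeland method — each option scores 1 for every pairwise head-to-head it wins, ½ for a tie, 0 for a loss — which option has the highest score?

C

B: beats D, E, and A; loses to C → score 3.
D: beats E; loses to B, C, and A → score 1.
E: loses to B, D, C, and A → score 0.
C: beats B, D, E, and A → score 4.
A: beats D and E; loses to B and C → score 2.
C has the best pairwise record.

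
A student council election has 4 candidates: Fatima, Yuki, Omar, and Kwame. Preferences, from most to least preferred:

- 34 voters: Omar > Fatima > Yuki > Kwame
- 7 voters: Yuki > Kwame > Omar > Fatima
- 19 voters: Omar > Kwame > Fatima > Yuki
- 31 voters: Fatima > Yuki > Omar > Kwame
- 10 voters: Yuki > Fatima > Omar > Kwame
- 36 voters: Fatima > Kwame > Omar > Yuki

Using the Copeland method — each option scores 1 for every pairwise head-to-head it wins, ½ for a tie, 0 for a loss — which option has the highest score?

Fatima

Fatima: beats Yuki, Omar, and Kwame → score 3.
Yuki: beats Kwame; loses to Fatima and Omar → score 1.
Omar: beats Yuki and Kwame; loses to Fatima → score 2.
Kwame: loses to Fatima, Yuki, and Omar → score 0.
Fatima has the best pairwise record.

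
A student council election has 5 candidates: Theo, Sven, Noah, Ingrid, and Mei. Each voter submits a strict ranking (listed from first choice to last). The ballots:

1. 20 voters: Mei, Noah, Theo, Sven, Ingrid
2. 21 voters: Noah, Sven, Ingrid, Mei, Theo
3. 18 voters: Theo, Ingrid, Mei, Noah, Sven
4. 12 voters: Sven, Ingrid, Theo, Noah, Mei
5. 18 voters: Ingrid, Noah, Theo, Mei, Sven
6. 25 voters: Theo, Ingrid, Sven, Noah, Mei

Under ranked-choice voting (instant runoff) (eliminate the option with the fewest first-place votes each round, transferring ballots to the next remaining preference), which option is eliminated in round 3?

Round 1: Theo 43, Sven 12, Noah 21, Ingrid 18, Mei 20. Eliminate Sven.
Round 2: Theo 43, Noah 21, Ingrid 30, Mei 20. Eliminate Mei.
Round 3: Theo 43, Noah 41, Ingrid 30. Eliminate Ingrid.

Ingrid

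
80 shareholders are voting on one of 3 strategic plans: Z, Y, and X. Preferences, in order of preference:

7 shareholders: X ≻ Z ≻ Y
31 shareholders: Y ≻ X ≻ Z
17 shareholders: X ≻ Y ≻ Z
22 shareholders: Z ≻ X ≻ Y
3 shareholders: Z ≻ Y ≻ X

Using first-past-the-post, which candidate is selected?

Y

First-place votes: Z 25, Y 31, X 24.
Y has the most first-place votes.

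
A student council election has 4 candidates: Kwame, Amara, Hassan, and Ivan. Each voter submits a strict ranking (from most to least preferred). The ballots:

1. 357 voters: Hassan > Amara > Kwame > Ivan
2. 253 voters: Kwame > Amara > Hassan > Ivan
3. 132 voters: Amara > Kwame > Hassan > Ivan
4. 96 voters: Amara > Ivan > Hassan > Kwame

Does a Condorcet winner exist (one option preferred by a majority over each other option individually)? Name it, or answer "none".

Amara vs Kwame: 585–253 for Amara.
Amara vs Hassan: 481–357 for Amara.
Amara vs Ivan: 838–0 for Amara.
Amara beats every other option head-to-head.

Amara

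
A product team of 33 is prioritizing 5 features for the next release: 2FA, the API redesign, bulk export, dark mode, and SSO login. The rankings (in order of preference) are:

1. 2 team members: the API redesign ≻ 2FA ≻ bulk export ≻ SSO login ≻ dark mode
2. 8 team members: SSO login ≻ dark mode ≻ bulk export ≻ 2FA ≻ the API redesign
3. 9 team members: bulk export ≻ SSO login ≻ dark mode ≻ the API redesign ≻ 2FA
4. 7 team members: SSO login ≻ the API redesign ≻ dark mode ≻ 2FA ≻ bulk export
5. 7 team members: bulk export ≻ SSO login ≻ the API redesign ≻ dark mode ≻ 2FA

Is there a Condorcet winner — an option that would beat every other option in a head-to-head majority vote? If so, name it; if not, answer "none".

bulk export vs 2FA: 24–9 for bulk export.
bulk export vs the API redesign: 24–9 for bulk export.
bulk export vs dark mode: 18–15 for bulk export.
bulk export vs SSO login: 18–15 for bulk export.
bulk export beats every other option head-to-head.

bulk export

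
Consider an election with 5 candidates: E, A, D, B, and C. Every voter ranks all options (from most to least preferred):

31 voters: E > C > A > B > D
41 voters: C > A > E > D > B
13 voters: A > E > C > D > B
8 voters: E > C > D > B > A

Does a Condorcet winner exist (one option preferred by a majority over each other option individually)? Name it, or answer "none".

Checking pairwise contests:
A beats E 54–39.
C beats A 80–13.
E beats D 93–0.
E beats B 93–0.
E beats C 52–41.
Every option loses at least one head-to-head, so there is no Condorcet winner.

none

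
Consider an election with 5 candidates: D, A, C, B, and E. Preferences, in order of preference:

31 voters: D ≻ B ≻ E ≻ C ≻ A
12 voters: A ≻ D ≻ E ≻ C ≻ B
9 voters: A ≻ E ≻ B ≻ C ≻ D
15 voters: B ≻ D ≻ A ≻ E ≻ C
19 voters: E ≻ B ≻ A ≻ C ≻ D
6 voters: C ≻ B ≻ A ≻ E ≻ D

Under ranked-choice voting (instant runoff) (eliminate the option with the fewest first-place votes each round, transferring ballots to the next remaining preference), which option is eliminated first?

Round 1: D 31, A 21, C 6, B 15, E 19. Eliminate C.

C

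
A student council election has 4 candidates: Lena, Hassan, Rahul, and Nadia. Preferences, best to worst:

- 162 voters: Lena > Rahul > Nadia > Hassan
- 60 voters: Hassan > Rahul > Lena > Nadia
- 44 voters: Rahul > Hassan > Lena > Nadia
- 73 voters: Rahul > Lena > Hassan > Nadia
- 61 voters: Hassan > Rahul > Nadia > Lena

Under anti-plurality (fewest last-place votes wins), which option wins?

Last-place votes: Lena 61, Hassan 162, Rahul 0, Nadia 177.
Rahul is ranked last by the fewest voters, so Rahul wins.

Rahul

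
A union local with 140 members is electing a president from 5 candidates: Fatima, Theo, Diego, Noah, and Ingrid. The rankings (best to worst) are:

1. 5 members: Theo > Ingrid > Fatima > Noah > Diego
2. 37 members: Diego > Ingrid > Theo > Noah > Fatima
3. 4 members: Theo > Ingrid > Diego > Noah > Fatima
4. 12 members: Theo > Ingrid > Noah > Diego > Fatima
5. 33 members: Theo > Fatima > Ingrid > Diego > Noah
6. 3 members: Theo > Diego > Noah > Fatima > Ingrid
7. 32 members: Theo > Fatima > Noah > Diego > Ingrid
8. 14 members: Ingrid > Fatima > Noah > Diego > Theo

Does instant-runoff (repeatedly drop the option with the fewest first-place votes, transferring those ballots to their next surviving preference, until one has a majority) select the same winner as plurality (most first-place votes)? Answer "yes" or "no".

Instant-runoff — R1 Fatima 0, Theo 89, Diego 37, Noah 0, Ingrid 14 (Theo winner). Winner: Theo.
Plurality — first-place votes: Fatima 0, Theo 89, Diego 37, Noah 0, Ingrid 14. Winner: Theo.
The two methods agree.

yes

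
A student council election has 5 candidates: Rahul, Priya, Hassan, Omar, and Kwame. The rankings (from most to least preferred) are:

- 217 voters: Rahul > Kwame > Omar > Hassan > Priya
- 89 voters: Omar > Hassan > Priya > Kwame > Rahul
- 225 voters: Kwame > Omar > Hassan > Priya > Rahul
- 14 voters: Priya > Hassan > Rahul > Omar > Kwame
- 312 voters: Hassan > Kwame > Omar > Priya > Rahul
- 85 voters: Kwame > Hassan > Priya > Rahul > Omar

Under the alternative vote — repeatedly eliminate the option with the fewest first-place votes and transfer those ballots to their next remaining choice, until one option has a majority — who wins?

Round 1: Rahul 217, Priya 14, Hassan 312, Omar 89, Kwame 310. Eliminate Priya.
Round 2: Rahul 217, Hassan 326, Omar 89, Kwame 310. Eliminate Omar.
Round 3: Rahul 217, Hassan 415, Kwame 310. Eliminate Rahul.
Round 4: Hassan 415, Kwame 527. Kwame has a majority.

Kwame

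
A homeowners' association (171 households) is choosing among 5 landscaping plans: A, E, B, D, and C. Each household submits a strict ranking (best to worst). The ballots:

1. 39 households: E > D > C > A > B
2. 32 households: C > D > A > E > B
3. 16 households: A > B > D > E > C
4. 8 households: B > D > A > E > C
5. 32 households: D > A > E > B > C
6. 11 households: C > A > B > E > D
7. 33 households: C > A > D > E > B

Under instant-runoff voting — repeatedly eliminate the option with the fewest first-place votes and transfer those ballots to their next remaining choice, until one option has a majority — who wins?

D

Round 1: A 16, E 39, B 8, D 32, C 76. Eliminate B.
Round 2: A 16, E 39, D 40, C 76. Eliminate A.
Round 3: E 39, D 56, C 76. Eliminate E.
Round 4: D 95, C 76. D has a majority.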